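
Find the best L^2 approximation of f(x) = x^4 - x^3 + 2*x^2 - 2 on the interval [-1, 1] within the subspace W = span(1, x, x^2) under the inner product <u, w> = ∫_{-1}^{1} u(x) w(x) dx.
g(x) = 20*x^2/7 - 3*x/5 - 73/35

The best approximation g ∈ W is the orthogonal projection of f onto W. Writing g = a_0 + a_1 x + a_2 x^2, the coefficients solve the normal equations G · a = b where
  G_{ij} = <φ_i, φ_j> and b_i = <f, φ_i>, with φ_0 = 1, φ_1 = x, φ_2 = x^2.
G =
  [2, 0, 2/3]
  [0, 2/3, 0]
  [2/3, 0, 2/5],
b = (-34/15, -2/5, -26/105).
Solving gives a_0 = -73/35, a_1 = -3/5, a_2 = 20/7, so
  g(x) = 20*x^2/7 - 3*x/5 - 73/35.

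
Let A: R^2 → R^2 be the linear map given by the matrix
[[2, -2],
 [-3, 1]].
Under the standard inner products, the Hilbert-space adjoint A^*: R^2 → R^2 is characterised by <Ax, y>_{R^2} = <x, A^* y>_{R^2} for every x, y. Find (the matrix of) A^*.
A^* = A^T =
[[2, -3],
 [-2, 1]]

For real matrices with standard dot products, the defining identity <Ax, y> = <x, A^* y> gives (Ax)^T y = x^T (A^*) y, i.e. x^T A^T y = x^T (A^*) y. Since this holds for all x, y, we must have A^* = A^T. Therefore
A^* =
[[2, -3],
 [-2, 1]].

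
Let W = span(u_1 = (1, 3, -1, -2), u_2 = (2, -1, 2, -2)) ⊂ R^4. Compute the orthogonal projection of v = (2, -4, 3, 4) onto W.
proj_W(v) = (-57/194, -474/97, 501/194, 168/97)

Set up U = [u_1 | ... | u_2] ∈ R^(4×2). The projector onto W = col(U) is P = U (U^T U)^(-1) U^T.
Compute U^T U =
  [15, 1]
  [1, 13],
and U^T v = (-21, 6).
Solve U^T U · c = U^T v for the coefficients: c = (-279/194, 111/194). The projection is proj_W(v) = U c.
Check: (v - proj_W(v)) · u_1 = 0  (should be 0).
Check: (v - proj_W(v)) · u_2 = 0  (should be 0).
Result: proj_W(v) = (-57/194, -474/97, 501/194, 168/97).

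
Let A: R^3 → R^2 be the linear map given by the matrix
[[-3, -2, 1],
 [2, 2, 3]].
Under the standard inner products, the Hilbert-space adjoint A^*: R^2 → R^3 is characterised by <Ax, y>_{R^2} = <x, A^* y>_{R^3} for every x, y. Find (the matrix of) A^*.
A^* = A^T =
[[-3, 2],
 [-2, 2],
 [1, 3]]

For real matrices with standard dot products, the defining identity <Ax, y> = <x, A^* y> gives (Ax)^T y = x^T (A^*) y, i.e. x^T A^T y = x^T (A^*) y. Since this holds for all x, y, we must have A^* = A^T. Therefore
A^* =
[[-3, 2],
 [-2, 2],
 [1, 3]].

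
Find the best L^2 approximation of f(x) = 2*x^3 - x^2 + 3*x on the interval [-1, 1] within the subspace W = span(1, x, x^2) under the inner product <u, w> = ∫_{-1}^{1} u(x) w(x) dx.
g(x) = -x^2 + 21*x/5

The best approximation g ∈ W is the orthogonal projection of f onto W. Writing g = a_0 + a_1 x + a_2 x^2, the coefficients solve the normal equations G · a = b where
  G_{ij} = <φ_i, φ_j> and b_i = <f, φ_i>, with φ_0 = 1, φ_1 = x, φ_2 = x^2.
G =
  [2, 0, 2/3]
  [0, 2/3, 0]
  [2/3, 0, 2/5],
b = (-2/3, 14/5, -2/5).
Solving gives a_0 = 0, a_1 = 21/5, a_2 = -1, so
  g(x) = -x^2 + 21*x/5.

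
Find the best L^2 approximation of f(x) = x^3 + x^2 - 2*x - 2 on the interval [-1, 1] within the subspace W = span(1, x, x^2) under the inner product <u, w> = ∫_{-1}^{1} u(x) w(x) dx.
g(x) = x^2 - 7*x/5 - 2

The best approximation g ∈ W is the orthogonal projection of f onto W. Writing g = a_0 + a_1 x + a_2 x^2, the coefficients solve the normal equations G · a = b where
  G_{ij} = <φ_i, φ_j> and b_i = <f, φ_i>, with φ_0 = 1, φ_1 = x, φ_2 = x^2.
G =
  [2, 0, 2/3]
  [0, 2/3, 0]
  [2/3, 0, 2/5],
b = (-10/3, -14/15, -14/15).
Solving gives a_0 = -2, a_1 = -7/5, a_2 = 1, so
  g(x) = x^2 - 7*x/5 - 2.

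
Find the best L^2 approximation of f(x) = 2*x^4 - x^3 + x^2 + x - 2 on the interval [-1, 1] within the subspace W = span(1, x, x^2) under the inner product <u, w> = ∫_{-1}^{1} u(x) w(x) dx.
g(x) = 19*x^2/7 + 2*x/5 - 76/35

The best approximation g ∈ W is the orthogonal projection of f onto W. Writing g = a_0 + a_1 x + a_2 x^2, the coefficients solve the normal equations G · a = b where
  G_{ij} = <φ_i, φ_j> and b_i = <f, φ_i>, with φ_0 = 1, φ_1 = x, φ_2 = x^2.
G =
  [2, 0, 2/3]
  [0, 2/3, 0]
  [2/3, 0, 2/5],
b = (-38/15, 4/15, -38/105).
Solving gives a_0 = -76/35, a_1 = 2/5, a_2 = 19/7, so
  g(x) = 19*x^2/7 + 2*x/5 - 76/35.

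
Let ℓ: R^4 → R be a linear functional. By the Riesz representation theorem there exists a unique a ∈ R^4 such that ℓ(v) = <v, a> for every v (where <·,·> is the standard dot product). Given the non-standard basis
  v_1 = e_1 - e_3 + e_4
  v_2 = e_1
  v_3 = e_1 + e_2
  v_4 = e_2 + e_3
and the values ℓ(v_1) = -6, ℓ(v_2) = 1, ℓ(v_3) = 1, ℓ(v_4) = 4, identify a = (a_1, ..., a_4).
a = (1, 0, 4, -3)

Write a = (a_1, ..., a_4) in the standard basis. For each basis vector v_i, ℓ(v_i) = <v_i, a> is a linear equation in the a_j's. Collect the n equations into a matrix system V a = ℓ, where row i of V is v_i (expressed in the standard basis). Since V is invertible (lower-triangular with 1s on the diagonal, up to permutation), solve by back-substitution:
  V =
[[1, 0, -1, 1],
 [1, 0, 0, 0],
 [1, 1, 0, 0],
 [0, 1, 1, 0]]
  V a = (-6, 1, 1, 4)
Solving gives a = (1, 0, 4, -3).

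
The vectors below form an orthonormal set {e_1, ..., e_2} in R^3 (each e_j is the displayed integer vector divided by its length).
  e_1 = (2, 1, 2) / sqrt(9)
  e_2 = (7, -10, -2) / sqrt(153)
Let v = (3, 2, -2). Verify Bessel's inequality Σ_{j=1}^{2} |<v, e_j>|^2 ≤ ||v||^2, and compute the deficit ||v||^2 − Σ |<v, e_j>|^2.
Σ |<v, e_j>|^2 = 33/17; ||v||^2 = 17; deficit = 256/17

Write each e_j = u_j / sqrt(<u_j, u_j>) where u_j is the displayed integer vector. Then <v, e_j> = <v, u_j> / sqrt(<u_j, u_j>), so |<v, e_j>|^2 = <v, u_j>^2 / <u_j, u_j>.
Coefficients: <v, e_1> = 4/sqrt(9), <v, e_2> = 5/sqrt(153).
Square and sum: Σ |<v, e_j>|^2 = 33/17.
Compute ||v||^2 = v·v = 17.
Deficit = 17 − 33/17 = 256/17 ≥ 0, confirming Bessel's inequality. (The deficit equals ||v − Σ <v,e_j> e_j||^2, the squared distance from v to span{e_j}.)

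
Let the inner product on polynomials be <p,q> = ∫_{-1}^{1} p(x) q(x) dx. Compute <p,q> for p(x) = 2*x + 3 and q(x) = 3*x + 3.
<p,q> = 22

Expand the product: p(x)·q(x) = 6*x^2 + 15*x + 9.
∫_{-1}^{1} of each monomial x^k gives [2/(k+1) if k even, 0 if k odd]. Integrating term-by-term (or equivalently evaluating the antiderivative F(x) = 2*x^3 + 15*x^2/2 + 9*x at the endpoints):
  F(1) − F(−1) = 37/2 − (-7/2) = 22.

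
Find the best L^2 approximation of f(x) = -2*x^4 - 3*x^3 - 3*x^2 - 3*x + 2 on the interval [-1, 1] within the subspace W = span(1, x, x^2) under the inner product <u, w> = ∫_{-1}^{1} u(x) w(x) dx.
g(x) = -33*x^2/7 - 24*x/5 + 76/35

The best approximation g ∈ W is the orthogonal projection of f onto W. Writing g = a_0 + a_1 x + a_2 x^2, the coefficients solve the normal equations G · a = b where
  G_{ij} = <φ_i, φ_j> and b_i = <f, φ_i>, with φ_0 = 1, φ_1 = x, φ_2 = x^2.
G =
  [2, 0, 2/3]
  [0, 2/3, 0]
  [2/3, 0, 2/5],
b = (6/5, -16/5, -46/105).
Solving gives a_0 = 76/35, a_1 = -24/5, a_2 = -33/7, so
  g(x) = -33*x^2/7 - 24*x/5 + 76/35.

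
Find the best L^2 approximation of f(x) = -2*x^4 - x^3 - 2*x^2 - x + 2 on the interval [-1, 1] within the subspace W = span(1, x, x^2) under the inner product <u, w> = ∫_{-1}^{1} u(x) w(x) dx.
g(x) = -26*x^2/7 - 8*x/5 + 76/35

The best approximation g ∈ W is the orthogonal projection of f onto W. Writing g = a_0 + a_1 x + a_2 x^2, the coefficients solve the normal equations G · a = b where
  G_{ij} = <φ_i, φ_j> and b_i = <f, φ_i>, with φ_0 = 1, φ_1 = x, φ_2 = x^2.
G =
  [2, 0, 2/3]
  [0, 2/3, 0]
  [2/3, 0, 2/5],
b = (28/15, -16/15, -4/105).
Solving gives a_0 = 76/35, a_1 = -8/5, a_2 = -26/7, so
  g(x) = -26*x^2/7 - 8*x/5 + 76/35.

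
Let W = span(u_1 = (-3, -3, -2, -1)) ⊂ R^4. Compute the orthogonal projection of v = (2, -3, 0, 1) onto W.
proj_W(v) = (-6/23, -6/23, -4/23, -2/23)

Set up U = [u_1 | ... | u_1] ∈ R^(4×1). The projector onto W = col(U) is P = U (U^T U)^(-1) U^T.
Compute U^T U =
  [23],
and U^T v = (2).
Solve U^T U · c = U^T v for the coefficients: c = (2/23). The projection is proj_W(v) = U c.
Check: (v - proj_W(v)) · u_1 = 0  (should be 0).
Result: proj_W(v) = (-6/23, -6/23, -4/23, -2/23).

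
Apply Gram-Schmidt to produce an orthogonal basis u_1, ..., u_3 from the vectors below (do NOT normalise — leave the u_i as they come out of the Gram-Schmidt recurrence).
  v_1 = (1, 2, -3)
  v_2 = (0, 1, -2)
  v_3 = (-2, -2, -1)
Orthogonal basis:
  u_1 = (1, 2, -3)
  u_2 = (-4/7, -1/7, -2/7)
  u_3 = (1/2, -1, -1/2)

Apply the Gram-Schmidt recurrence
  u_1 = v_1
  u_i = v_i − Σ_{j<i} ((v_i · u_j) / (u_j · u_j)) · u_j.

Step by step this gives:
  u_1 = (1, 2, -3)
  u_2 = (-4/7, -1/7, -2/7)
  u_3 = (1/2, -1, -1/2)

Orthogonality check:
  u_2 · u_1 = 0 (should be 0)
  u_3 · u_1 = 0 (should be 0)
  u_3 · u_2 = 0 (should be 0)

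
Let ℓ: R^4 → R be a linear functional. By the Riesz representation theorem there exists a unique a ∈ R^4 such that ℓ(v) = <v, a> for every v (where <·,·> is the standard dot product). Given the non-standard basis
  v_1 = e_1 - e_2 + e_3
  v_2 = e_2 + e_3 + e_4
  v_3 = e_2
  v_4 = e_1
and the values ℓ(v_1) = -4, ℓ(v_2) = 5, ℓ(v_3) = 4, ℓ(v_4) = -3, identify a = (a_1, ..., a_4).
a = (-3, 4, 3, -2)

Write a = (a_1, ..., a_4) in the standard basis. For each basis vector v_i, ℓ(v_i) = <v_i, a> is a linear equation in the a_j's. Collect the n equations into a matrix system V a = ℓ, where row i of V is v_i (expressed in the standard basis). Since V is invertible (lower-triangular with 1s on the diagonal, up to permutation), solve by back-substitution:
  V =
[[1, -1, 1, 0],
 [0, 1, 1, 1],
 [0, 1, 0, 0],
 [1, 0, 0, 0]]
  V a = (-4, 5, 4, -3)
Solving gives a = (-3, 4, 3, -2).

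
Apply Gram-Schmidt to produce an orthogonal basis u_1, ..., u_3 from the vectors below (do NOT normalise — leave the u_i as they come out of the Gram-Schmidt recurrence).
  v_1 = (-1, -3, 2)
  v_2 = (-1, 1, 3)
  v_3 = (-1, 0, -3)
Orthogonal basis:
  u_1 = (-1, -3, 2)
  u_2 = (-5/7, 13/7, 17/7)
  u_3 = (-11/6, 1/6, -2/3)

Apply the Gram-Schmidt recurrence
  u_1 = v_1
  u_i = v_i − Σ_{j<i} ((v_i · u_j) / (u_j · u_j)) · u_j.

Step by step this gives:
  u_1 = (-1, -3, 2)
  u_2 = (-5/7, 13/7, 17/7)
  u_3 = (-11/6, 1/6, -2/3)

Orthogonality check:
  u_2 · u_1 = 0 (should be 0)
  u_3 · u_1 = 0 (should be 0)
  u_3 · u_2 = 0 (should be 0)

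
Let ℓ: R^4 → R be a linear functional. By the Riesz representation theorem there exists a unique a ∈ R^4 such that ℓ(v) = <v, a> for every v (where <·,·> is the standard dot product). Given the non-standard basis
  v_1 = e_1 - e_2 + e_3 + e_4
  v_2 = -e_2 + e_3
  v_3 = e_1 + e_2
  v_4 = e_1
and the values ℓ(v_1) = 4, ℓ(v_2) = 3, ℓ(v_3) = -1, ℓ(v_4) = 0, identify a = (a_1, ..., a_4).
a = (0, -1, 2, 1)

Write a = (a_1, ..., a_4) in the standard basis. For each basis vector v_i, ℓ(v_i) = <v_i, a> is a linear equation in the a_j's. Collect the n equations into a matrix system V a = ℓ, where row i of V is v_i (expressed in the standard basis). Since V is invertible (lower-triangular with 1s on the diagonal, up to permutation), solve by back-substitution:
  V =
[[1, -1, 1, 1],
 [0, -1, 1, 0],
 [1, 1, 0, 0],
 [1, 0, 0, 0]]
  V a = (4, 3, -1, 0)
Solving gives a = (0, -1, 2, 1).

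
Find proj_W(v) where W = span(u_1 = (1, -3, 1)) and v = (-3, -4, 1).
proj_W(v) = (10/11, -30/11, 10/11)

Set up U = [u_1 | ... | u_1] ∈ R^(3×1). The projector onto W = col(U) is P = U (U^T U)^(-1) U^T.
Compute U^T U =
  [11],
and U^T v = (10).
Solve U^T U · c = U^T v for the coefficients: c = (10/11). The projection is proj_W(v) = U c.
Check: (v - proj_W(v)) · u_1 = 0  (should be 0).
Result: proj_W(v) = (10/11, -30/11, 10/11).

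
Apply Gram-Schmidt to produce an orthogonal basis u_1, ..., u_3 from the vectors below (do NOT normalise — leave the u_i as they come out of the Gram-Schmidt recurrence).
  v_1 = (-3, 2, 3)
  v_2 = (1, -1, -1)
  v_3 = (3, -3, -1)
Orthogonal basis:
  u_1 = (-3, 2, 3)
  u_2 = (-1/11, -3/11, 1/11)
  u_3 = (1, 0, 1)

Apply the Gram-Schmidt recurrence
  u_1 = v_1
  u_i = v_i − Σ_{j<i} ((v_i · u_j) / (u_j · u_j)) · u_j.

Step by step this gives:
  u_1 = (-3, 2, 3)
  u_2 = (-1/11, -3/11, 1/11)
  u_3 = (1, 0, 1)

Orthogonality check:
  u_2 · u_1 = 0 (should be 0)
  u_3 · u_1 = 0 (should be 0)
  u_3 · u_2 = 0 (should be 0)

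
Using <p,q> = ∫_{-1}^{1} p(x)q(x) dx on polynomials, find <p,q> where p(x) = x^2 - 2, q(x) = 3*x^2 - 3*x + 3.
<p,q> = -64/5

Expand the product: p(x)·q(x) = 3*x^4 - 3*x^3 - 3*x^2 + 6*x - 6.
∫_{-1}^{1} of each monomial x^k gives [2/(k+1) if k even, 0 if k odd]. Integrating term-by-term (or equivalently evaluating the antiderivative F(x) = 3*x^5/5 - 3*x^4/4 - x^3 + 3*x^2 - 6*x at the endpoints):
  F(1) − F(−1) = -83/20 − (173/20) = -64/5.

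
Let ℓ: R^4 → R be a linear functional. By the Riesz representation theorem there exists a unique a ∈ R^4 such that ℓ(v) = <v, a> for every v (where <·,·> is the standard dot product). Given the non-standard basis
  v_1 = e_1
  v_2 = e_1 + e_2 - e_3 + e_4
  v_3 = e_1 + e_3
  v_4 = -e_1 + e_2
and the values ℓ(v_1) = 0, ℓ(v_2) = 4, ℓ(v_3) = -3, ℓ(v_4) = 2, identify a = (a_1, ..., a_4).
a = (0, 2, -3, -1)

Write a = (a_1, ..., a_4) in the standard basis. For each basis vector v_i, ℓ(v_i) = <v_i, a> is a linear equation in the a_j's. Collect the n equations into a matrix system V a = ℓ, where row i of V is v_i (expressed in the standard basis). Since V is invertible (lower-triangular with 1s on the diagonal, up to permutation), solve by back-substitution:
  V =
[[1, 0, 0, 0],
 [1, 1, -1, 1],
 [1, 0, 1, 0],
 [-1, 1, 0, 0]]
  V a = (0, 4, -3, 2)
Solving gives a = (0, 2, -3, -1).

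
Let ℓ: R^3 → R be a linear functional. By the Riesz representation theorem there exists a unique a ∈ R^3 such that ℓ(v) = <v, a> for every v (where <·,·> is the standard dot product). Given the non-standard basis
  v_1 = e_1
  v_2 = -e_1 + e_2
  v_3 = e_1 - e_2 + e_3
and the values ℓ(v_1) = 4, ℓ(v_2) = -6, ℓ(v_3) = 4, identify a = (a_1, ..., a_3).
a = (4, -2, -2)

Write a = (a_1, ..., a_3) in the standard basis. For each basis vector v_i, ℓ(v_i) = <v_i, a> is a linear equation in the a_j's. Collect the n equations into a matrix system V a = ℓ, where row i of V is v_i (expressed in the standard basis). Since V is invertible (lower-triangular with 1s on the diagonal, up to permutation), solve by back-substitution:
  V =
[[1, 0, 0],
 [-1, 1, 0],
 [1, -1, 1]]
  V a = (4, -6, 4)
Solving gives a = (4, -2, -2).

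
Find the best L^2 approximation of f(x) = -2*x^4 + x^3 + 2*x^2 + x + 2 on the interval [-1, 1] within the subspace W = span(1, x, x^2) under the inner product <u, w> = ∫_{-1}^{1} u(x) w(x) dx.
g(x) = 2*x^2/7 + 8*x/5 + 76/35

The best approximation g ∈ W is the orthogonal projection of f onto W. Writing g = a_0 + a_1 x + a_2 x^2, the coefficients solve the normal equations G · a = b where
  G_{ij} = <φ_i, φ_j> and b_i = <f, φ_i>, with φ_0 = 1, φ_1 = x, φ_2 = x^2.
G =
  [2, 0, 2/3]
  [0, 2/3, 0]
  [2/3, 0, 2/5],
b = (68/15, 16/15, 164/105).
Solving gives a_0 = 76/35, a_1 = 8/5, a_2 = 2/7, so
  g(x) = 2*x^2/7 + 8*x/5 + 76/35.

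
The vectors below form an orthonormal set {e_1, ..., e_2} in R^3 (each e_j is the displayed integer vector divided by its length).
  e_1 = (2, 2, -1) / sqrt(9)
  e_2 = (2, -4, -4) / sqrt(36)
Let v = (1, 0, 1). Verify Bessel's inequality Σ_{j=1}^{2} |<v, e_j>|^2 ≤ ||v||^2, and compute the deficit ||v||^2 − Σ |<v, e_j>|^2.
Σ |<v, e_j>|^2 = 2/9; ||v||^2 = 2; deficit = 16/9

Write each e_j = u_j / sqrt(<u_j, u_j>) where u_j is the displayed integer vector. Then <v, e_j> = <v, u_j> / sqrt(<u_j, u_j>), so |<v, e_j>|^2 = <v, u_j>^2 / <u_j, u_j>.
Coefficients: <v, e_1> = 1/sqrt(9), <v, e_2> = -2/sqrt(36).
Square and sum: Σ |<v, e_j>|^2 = 2/9.
Compute ||v||^2 = v·v = 2.
Deficit = 2 − 2/9 = 16/9 ≥ 0, confirming Bessel's inequality. (The deficit equals ||v − Σ <v,e_j> e_j||^2, the squared distance from v to span{e_j}.)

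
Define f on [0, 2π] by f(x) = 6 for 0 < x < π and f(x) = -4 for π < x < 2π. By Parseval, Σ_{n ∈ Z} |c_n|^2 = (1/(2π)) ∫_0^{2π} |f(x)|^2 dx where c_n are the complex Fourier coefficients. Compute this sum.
Σ |c_n|^2 = 26

Parseval equates the L^2 energy of f (normalised by 1/(2π)) with the ℓ^2 sum of its Fourier coefficients: (1/(2π)) ∫_0^{2π} |f|^2 = Σ |c_n|^2.
Compute the left side: (1/(2π)) [∫_0^π 6^2 dx + ∫_π^{2π} (-4)^2 dx] = (1/(2π)) · (36π + 16π) = (36 + 16)/2 = 26.
So Σ_{n ∈ Z} |c_n|^2 = 26.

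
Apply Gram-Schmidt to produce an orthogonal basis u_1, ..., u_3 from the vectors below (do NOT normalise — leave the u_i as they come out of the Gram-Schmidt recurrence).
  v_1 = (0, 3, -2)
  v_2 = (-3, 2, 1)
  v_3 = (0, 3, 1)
Orthogonal basis:
  u_1 = (0, 3, -2)
  u_2 = (-3, 14/13, 21/13)
  u_3 = (189/166, 81/83, 243/166)

Apply the Gram-Schmidt recurrence
  u_1 = v_1
  u_i = v_i − Σ_{j<i} ((v_i · u_j) / (u_j · u_j)) · u_j.

Step by step this gives:
  u_1 = (0, 3, -2)
  u_2 = (-3, 14/13, 21/13)
  u_3 = (189/166, 81/83, 243/166)

Orthogonality check:
  u_2 · u_1 = 0 (should be 0)
  u_3 · u_1 = 0 (should be 0)
  u_3 · u_2 = 0 (should be 0)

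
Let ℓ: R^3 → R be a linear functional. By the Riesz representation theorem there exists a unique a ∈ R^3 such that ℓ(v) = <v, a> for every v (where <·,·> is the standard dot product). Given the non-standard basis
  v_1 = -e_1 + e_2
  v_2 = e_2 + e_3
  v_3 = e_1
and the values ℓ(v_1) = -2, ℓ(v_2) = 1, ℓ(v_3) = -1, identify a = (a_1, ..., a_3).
a = (-1, -3, 4)

Write a = (a_1, ..., a_3) in the standard basis. For each basis vector v_i, ℓ(v_i) = <v_i, a> is a linear equation in the a_j's. Collect the n equations into a matrix system V a = ℓ, where row i of V is v_i (expressed in the standard basis). Since V is invertible (lower-triangular with 1s on the diagonal, up to permutation), solve by back-substitution:
  V =
[[-1, 1, 0],
 [0, 1, 1],
 [1, 0, 0]]
  V a = (-2, 1, -1)
Solving gives a = (-1, -3, 4).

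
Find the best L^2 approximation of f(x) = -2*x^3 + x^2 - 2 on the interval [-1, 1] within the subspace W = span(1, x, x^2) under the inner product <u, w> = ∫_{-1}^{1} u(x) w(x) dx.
g(x) = x^2 - 6*x/5 - 2

The best approximation g ∈ W is the orthogonal projection of f onto W. Writing g = a_0 + a_1 x + a_2 x^2, the coefficients solve the normal equations G · a = b where
  G_{ij} = <φ_i, φ_j> and b_i = <f, φ_i>, with φ_0 = 1, φ_1 = x, φ_2 = x^2.
G =
  [2, 0, 2/3]
  [0, 2/3, 0]
  [2/3, 0, 2/5],
b = (-10/3, -4/5, -14/15).
Solving gives a_0 = -2, a_1 = -6/5, a_2 = 1, so
  g(x) = x^2 - 6*x/5 - 2.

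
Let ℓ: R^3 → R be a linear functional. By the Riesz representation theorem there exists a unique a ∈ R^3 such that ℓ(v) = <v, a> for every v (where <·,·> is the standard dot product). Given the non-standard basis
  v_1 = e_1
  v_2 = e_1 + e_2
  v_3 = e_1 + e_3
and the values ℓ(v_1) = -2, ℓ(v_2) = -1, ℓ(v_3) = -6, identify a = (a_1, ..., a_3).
a = (-2, 1, -4)

Write a = (a_1, ..., a_3) in the standard basis. For each basis vector v_i, ℓ(v_i) = <v_i, a> is a linear equation in the a_j's. Collect the n equations into a matrix system V a = ℓ, where row i of V is v_i (expressed in the standard basis). Since V is invertible (lower-triangular with 1s on the diagonal, up to permutation), solve by back-substitution:
  V =
[[1, 0, 0],
 [1, 1, 0],
 [1, 0, 1]]
  V a = (-2, -1, -6)
Solving gives a = (-2, 1, -4).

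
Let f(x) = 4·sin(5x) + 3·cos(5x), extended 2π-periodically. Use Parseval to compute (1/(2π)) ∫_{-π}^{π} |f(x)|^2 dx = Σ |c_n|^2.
Σ |c_n|^2 = 25/2

Expand |f|^2 and use orthogonality of {sin(nx), cos(mx)} on [-π, π]:
  ∫_{-π}^{π} sin(nx)^2 dx = π, ∫ cos(mx)^2 dx = π, and cross terms integrate to 0.
So ∫_{-π}^{π} f(x)^2 dx = 4^2 · π + 3^2 · π = (16 + 9)π.
Divide by 2π: (16 + 9)/2 = 25/2.
By Parseval, this equals Σ |c_n|^2.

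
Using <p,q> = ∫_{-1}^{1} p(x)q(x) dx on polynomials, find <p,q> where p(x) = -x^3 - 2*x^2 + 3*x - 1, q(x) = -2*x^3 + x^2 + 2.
<p,q> = -1046/105

Expand the product: p(x)·q(x) = 2*x^6 + 3*x^5 - 8*x^4 + 3*x^3 - 5*x^2 + 6*x - 2.
∫_{-1}^{1} of each monomial x^k gives [2/(k+1) if k even, 0 if k odd]. Integrating term-by-term (or equivalently evaluating the antiderivative F(x) = 2*x^7/7 + x^6/2 - 8*x^5/5 + 3*x^4/4 - 5*x^3/3 + 3*x^2 - 2*x at the endpoints):
  F(1) − F(−1) = -307/420 − (3877/420) = -1046/105.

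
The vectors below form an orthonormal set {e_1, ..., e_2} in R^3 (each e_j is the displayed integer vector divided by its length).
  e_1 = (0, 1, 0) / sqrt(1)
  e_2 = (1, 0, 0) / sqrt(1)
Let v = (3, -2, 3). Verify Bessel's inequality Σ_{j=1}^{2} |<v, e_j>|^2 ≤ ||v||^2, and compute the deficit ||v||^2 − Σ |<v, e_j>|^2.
Σ |<v, e_j>|^2 = 13; ||v||^2 = 22; deficit = 9

Write each e_j = u_j / sqrt(<u_j, u_j>) where u_j is the displayed integer vector. Then <v, e_j> = <v, u_j> / sqrt(<u_j, u_j>), so |<v, e_j>|^2 = <v, u_j>^2 / <u_j, u_j>.
Coefficients: <v, e_1> = -2/sqrt(1), <v, e_2> = 3/sqrt(1).
Square and sum: Σ |<v, e_j>|^2 = 13.
Compute ||v||^2 = v·v = 22.
Deficit = 22 − 13 = 9 ≥ 0, confirming Bessel's inequality. (The deficit equals ||v − Σ <v,e_j> e_j||^2, the squared distance from v to span{e_j}.)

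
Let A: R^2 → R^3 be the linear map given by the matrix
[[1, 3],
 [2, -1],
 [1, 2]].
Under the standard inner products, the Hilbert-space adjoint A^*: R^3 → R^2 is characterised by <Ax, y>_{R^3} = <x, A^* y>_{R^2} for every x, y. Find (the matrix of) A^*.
A^* = A^T =
[[1, 2, 1],
 [3, -1, 2]]

For real matrices with standard dot products, the defining identity <Ax, y> = <x, A^* y> gives (Ax)^T y = x^T (A^*) y, i.e. x^T A^T y = x^T (A^*) y. Since this holds for all x, y, we must have A^* = A^T. Therefore
A^* =
[[1, 2, 1],
 [3, -1, 2]].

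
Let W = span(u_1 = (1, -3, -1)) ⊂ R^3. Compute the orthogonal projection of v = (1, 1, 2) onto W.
proj_W(v) = (-4/11, 12/11, 4/11)

Set up U = [u_1 | ... | u_1] ∈ R^(3×1). The projector onto W = col(U) is P = U (U^T U)^(-1) U^T.
Compute U^T U =
  [11],
and U^T v = (-4).
Solve U^T U · c = U^T v for the coefficients: c = (-4/11). The projection is proj_W(v) = U c.
Check: (v - proj_W(v)) · u_1 = 0  (should be 0).
Result: proj_W(v) = (-4/11, 12/11, 4/11).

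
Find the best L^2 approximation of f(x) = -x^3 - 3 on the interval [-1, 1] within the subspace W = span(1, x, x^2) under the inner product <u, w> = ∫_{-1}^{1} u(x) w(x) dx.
g(x) = -3*x/5 - 3

The best approximation g ∈ W is the orthogonal projection of f onto W. Writing g = a_0 + a_1 x + a_2 x^2, the coefficients solve the normal equations G · a = b where
  G_{ij} = <φ_i, φ_j> and b_i = <f, φ_i>, with φ_0 = 1, φ_1 = x, φ_2 = x^2.
G =
  [2, 0, 2/3]
  [0, 2/3, 0]
  [2/3, 0, 2/5],
b = (-6, -2/5, -2).
Solving gives a_0 = -3, a_1 = -3/5, a_2 = 0, so
  g(x) = -3*x/5 - 3.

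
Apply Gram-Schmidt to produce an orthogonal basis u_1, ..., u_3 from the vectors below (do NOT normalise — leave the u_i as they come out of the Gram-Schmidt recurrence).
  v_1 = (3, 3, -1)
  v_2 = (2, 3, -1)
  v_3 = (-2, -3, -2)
Orthogonal basis:
  u_1 = (3, 3, -1)
  u_2 = (-10/19, 9/19, -3/19)
  u_3 = (0, -9/10, -27/10)

Apply the Gram-Schmidt recurrence
  u_1 = v_1
  u_i = v_i − Σ_{j<i} ((v_i · u_j) / (u_j · u_j)) · u_j.

Step by step this gives:
  u_1 = (3, 3, -1)
  u_2 = (-10/19, 9/19, -3/19)
  u_3 = (0, -9/10, -27/10)

Orthogonality check:
  u_2 · u_1 = 0 (should be 0)
  u_3 · u_1 = 0 (should be 0)
  u_3 · u_2 = 0 (should be 0)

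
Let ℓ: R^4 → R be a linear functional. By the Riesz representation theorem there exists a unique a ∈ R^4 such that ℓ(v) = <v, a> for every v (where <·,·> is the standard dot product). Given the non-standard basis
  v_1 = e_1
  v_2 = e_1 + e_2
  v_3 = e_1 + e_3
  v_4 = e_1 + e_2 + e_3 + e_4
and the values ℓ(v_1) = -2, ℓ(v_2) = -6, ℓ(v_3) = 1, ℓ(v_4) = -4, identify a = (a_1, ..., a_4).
a = (-2, -4, 3, -1)

Write a = (a_1, ..., a_4) in the standard basis. For each basis vector v_i, ℓ(v_i) = <v_i, a> is a linear equation in the a_j's. Collect the n equations into a matrix system V a = ℓ, where row i of V is v_i (expressed in the standard basis). Since V is invertible (lower-triangular with 1s on the diagonal, up to permutation), solve by back-substitution:
  V =
[[1, 0, 0, 0],
 [1, 1, 0, 0],
 [1, 0, 1, 0],
 [1, 1, 1, 1]]
  V a = (-2, -6, 1, -4)
Solving gives a = (-2, -4, 3, -1).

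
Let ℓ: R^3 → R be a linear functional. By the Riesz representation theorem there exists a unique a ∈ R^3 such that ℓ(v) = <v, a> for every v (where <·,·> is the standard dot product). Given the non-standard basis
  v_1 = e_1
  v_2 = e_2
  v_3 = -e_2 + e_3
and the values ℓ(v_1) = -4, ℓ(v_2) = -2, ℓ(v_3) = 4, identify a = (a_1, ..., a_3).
a = (-4, -2, 2)

Write a = (a_1, ..., a_3) in the standard basis. For each basis vector v_i, ℓ(v_i) = <v_i, a> is a linear equation in the a_j's. Collect the n equations into a matrix system V a = ℓ, where row i of V is v_i (expressed in the standard basis). Since V is invertible (lower-triangular with 1s on the diagonal, up to permutation), solve by back-substitution:
  V =
[[1, 0, 0],
 [0, 1, 0],
 [0, -1, 1]]
  V a = (-4, -2, 4)
Solving gives a = (-4, -2, 2).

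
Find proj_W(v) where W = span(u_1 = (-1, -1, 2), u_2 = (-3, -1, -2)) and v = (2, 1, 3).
proj_W(v) = (16/7, 3/7, 20/7)

Set up U = [u_1 | ... | u_2] ∈ R^(3×2). The projector onto W = col(U) is P = U (U^T U)^(-1) U^T.
Compute U^T U =
  [6, 0]
  [0, 14],
and U^T v = (3, -13).
Solve U^T U · c = U^T v for the coefficients: c = (1/2, -13/14). The projection is proj_W(v) = U c.
Check: (v - proj_W(v)) · u_1 = 0  (should be 0).
Check: (v - proj_W(v)) · u_2 = 0  (should be 0).
Result: proj_W(v) = (16/7, 3/7, 20/7).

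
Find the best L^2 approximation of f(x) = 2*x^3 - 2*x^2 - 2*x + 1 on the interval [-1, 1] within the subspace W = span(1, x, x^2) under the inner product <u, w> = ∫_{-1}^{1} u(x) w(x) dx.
g(x) = -2*x^2 - 4*x/5 + 1

The best approximation g ∈ W is the orthogonal projection of f onto W. Writing g = a_0 + a_1 x + a_2 x^2, the coefficients solve the normal equations G · a = b where
  G_{ij} = <φ_i, φ_j> and b_i = <f, φ_i>, with φ_0 = 1, φ_1 = x, φ_2 = x^2.
G =
  [2, 0, 2/3]
  [0, 2/3, 0]
  [2/3, 0, 2/5],
b = (2/3, -8/15, -2/15).
Solving gives a_0 = 1, a_1 = -4/5, a_2 = -2, so
  g(x) = -2*x^2 - 4*x/5 + 1.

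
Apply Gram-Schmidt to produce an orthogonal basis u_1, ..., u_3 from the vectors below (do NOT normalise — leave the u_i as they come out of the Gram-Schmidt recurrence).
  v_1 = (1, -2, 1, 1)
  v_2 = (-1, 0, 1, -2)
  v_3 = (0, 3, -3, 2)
Orthogonal basis:
  u_1 = (1, -2, 1, 1)
  u_2 = (-5/7, -4/7, 9/7, -12/7)
  u_3 = (-7/38, 1/19, 5/38, 3/19)

Apply the Gram-Schmidt recurrence
  u_1 = v_1
  u_i = v_i − Σ_{j<i} ((v_i · u_j) / (u_j · u_j)) · u_j.

Step by step this gives:
  u_1 = (1, -2, 1, 1)
  u_2 = (-5/7, -4/7, 9/7, -12/7)
  u_3 = (-7/38, 1/19, 5/38, 3/19)

Orthogonality check:
  u_2 · u_1 = 0 (should be 0)
  u_3 · u_1 = 0 (should be 0)
  u_3 · u_2 = 0 (should be 0)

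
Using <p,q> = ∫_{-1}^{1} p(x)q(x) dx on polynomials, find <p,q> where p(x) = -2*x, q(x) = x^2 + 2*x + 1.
<p,q> = -8/3

Expand the product: p(x)·q(x) = -2*x^3 - 4*x^2 - 2*x.
∫_{-1}^{1} of each monomial x^k gives [2/(k+1) if k even, 0 if k odd]. Integrating term-by-term (or equivalently evaluating the antiderivative F(x) = -x^4/2 - 4*x^3/3 - x^2 at the endpoints):
  F(1) − F(−1) = -17/6 − (-1/6) = -8/3.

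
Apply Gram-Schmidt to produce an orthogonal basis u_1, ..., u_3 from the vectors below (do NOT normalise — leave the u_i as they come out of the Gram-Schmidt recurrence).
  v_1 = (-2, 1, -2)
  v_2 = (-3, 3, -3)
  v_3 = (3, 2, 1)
Orthogonal basis:
  u_1 = (-2, 1, -2)
  u_2 = (1/3, 4/3, 1/3)
  u_3 = (1, 0, -1)

Apply the Gram-Schmidt recurrence
  u_1 = v_1
  u_i = v_i − Σ_{j<i} ((v_i · u_j) / (u_j · u_j)) · u_j.

Step by step this gives:
  u_1 = (-2, 1, -2)
  u_2 = (1/3, 4/3, 1/3)
  u_3 = (1, 0, -1)

Orthogonality check:
  u_2 · u_1 = 0 (should be 0)
  u_3 · u_1 = 0 (should be 0)
  u_3 · u_2 = 0 (should be 0)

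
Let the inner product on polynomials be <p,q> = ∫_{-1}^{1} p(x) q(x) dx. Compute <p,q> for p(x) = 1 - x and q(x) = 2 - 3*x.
<p,q> = 6

Expand the product: p(x)·q(x) = 3*x^2 - 5*x + 2.
∫_{-1}^{1} of each monomial x^k gives [2/(k+1) if k even, 0 if k odd]. Integrating term-by-term (or equivalently evaluating the antiderivative F(x) = x^3 - 5*x^2/2 + 2*x at the endpoints):
  F(1) − F(−1) = 1/2 − (-11/2) = 6.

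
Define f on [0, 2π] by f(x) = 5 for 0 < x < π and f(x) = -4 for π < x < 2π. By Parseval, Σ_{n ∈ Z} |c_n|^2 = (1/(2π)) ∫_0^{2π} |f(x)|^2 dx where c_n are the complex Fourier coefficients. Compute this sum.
Σ |c_n|^2 = 41/2

Parseval equates the L^2 energy of f (normalised by 1/(2π)) with the ℓ^2 sum of its Fourier coefficients: (1/(2π)) ∫_0^{2π} |f|^2 = Σ |c_n|^2.
Compute the left side: (1/(2π)) [∫_0^π 5^2 dx + ∫_π^{2π} (-4)^2 dx] = (1/(2π)) · (25π + 16π) = (25 + 16)/2 = 41/2.
So Σ_{n ∈ Z} |c_n|^2 = 41/2.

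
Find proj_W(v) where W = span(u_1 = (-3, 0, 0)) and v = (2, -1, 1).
proj_W(v) = (2, 0, 0)

Set up U = [u_1 | ... | u_1] ∈ R^(3×1). The projector onto W = col(U) is P = U (U^T U)^(-1) U^T.
Compute U^T U =
  [9],
and U^T v = (-6).
Solve U^T U · c = U^T v for the coefficients: c = (-2/3). The projection is proj_W(v) = U c.
Check: (v - proj_W(v)) · u_1 = 0  (should be 0).
Result: proj_W(v) = (2, 0, 0).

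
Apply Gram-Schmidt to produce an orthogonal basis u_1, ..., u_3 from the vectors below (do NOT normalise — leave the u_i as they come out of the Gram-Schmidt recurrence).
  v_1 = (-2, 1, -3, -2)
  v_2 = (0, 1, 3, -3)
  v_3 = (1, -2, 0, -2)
Orthogonal basis:
  u_1 = (-2, 1, -3, -2)
  u_2 = (-2/9, 10/9, 8/3, -29/9)
  u_3 = (177/169, -378/169, -96/169, -222/169)

Apply the Gram-Schmidt recurrence
  u_1 = v_1
  u_i = v_i − Σ_{j<i} ((v_i · u_j) / (u_j · u_j)) · u_j.

Step by step this gives:
  u_1 = (-2, 1, -3, -2)
  u_2 = (-2/9, 10/9, 8/3, -29/9)
  u_3 = (177/169, -378/169, -96/169, -222/169)

Orthogonality check:
  u_2 · u_1 = 0 (should be 0)
  u_3 · u_1 = 0 (should be 0)
  u_3 · u_2 = 0 (should be 0)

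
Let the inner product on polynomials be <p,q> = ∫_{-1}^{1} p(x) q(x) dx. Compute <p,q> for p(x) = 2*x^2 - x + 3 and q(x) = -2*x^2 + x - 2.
<p,q> = -314/15

Expand the product: p(x)·q(x) = -4*x^4 + 4*x^3 - 11*x^2 + 5*x - 6.
∫_{-1}^{1} of each monomial x^k gives [2/(k+1) if k even, 0 if k odd]. Integrating term-by-term (or equivalently evaluating the antiderivative F(x) = -4*x^5/5 + x^4 - 11*x^3/3 + 5*x^2/2 - 6*x at the endpoints):
  F(1) − F(−1) = -209/30 − (419/30) = -314/15.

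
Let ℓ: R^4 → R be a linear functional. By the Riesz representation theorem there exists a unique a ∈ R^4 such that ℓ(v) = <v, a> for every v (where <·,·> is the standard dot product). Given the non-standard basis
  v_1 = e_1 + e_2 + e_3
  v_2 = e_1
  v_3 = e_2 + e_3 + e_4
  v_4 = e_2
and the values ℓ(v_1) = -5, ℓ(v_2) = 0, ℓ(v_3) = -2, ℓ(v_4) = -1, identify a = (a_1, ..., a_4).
a = (0, -1, -4, 3)

Write a = (a_1, ..., a_4) in the standard basis. For each basis vector v_i, ℓ(v_i) = <v_i, a> is a linear equation in the a_j's. Collect the n equations into a matrix system V a = ℓ, where row i of V is v_i (expressed in the standard basis). Since V is invertible (lower-triangular with 1s on the diagonal, up to permutation), solve by back-substitution:
  V =
[[1, 1, 1, 0],
 [1, 0, 0, 0],
 [0, 1, 1, 1],
 [0, 1, 0, 0]]
  V a = (-5, 0, -2, -1)
Solving gives a = (0, -1, -4, 3).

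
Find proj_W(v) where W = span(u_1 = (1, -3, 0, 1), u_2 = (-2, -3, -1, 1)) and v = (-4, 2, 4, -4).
proj_W(v) = (-254/101, 348/101, -46/101, -116/101)

Set up U = [u_1 | ... | u_2] ∈ R^(4×2). The projector onto W = col(U) is P = U (U^T U)^(-1) U^T.
Compute U^T U =
  [11, 8]
  [8, 15],
and U^T v = (-14, -6).
Solve U^T U · c = U^T v for the coefficients: c = (-162/101, 46/101). The projection is proj_W(v) = U c.
Check: (v - proj_W(v)) · u_1 = 0  (should be 0).
Check: (v - proj_W(v)) · u_2 = 0  (should be 0).
Result: proj_W(v) = (-254/101, 348/101, -46/101, -116/101).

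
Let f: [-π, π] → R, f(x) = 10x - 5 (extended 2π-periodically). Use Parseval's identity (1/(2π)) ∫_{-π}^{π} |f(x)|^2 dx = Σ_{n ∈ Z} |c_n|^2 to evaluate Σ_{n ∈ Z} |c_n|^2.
Σ |c_n|^2 = 100π^2/3 + 25

Expand and integrate term by term over [-π, π]:
  ∫ (10x)^2 dx = 100·(2π^3/3); ∫ 2·10·(-5)·x dx = 0 (odd integrand); ∫ (-5)^2 dx = 25·2π.
So (1/(2π)) ∫_{-π}^{π} (10x - 5)^2 dx = 100π^2/3 + 25 = 100π^2/3 + 25.
Parseval ⇒ Σ |c_n|^2 = 100π^2/3 + 25.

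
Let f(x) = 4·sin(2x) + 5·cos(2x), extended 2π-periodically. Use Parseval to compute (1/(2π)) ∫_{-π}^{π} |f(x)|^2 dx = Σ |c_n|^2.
Σ |c_n|^2 = 41/2

Expand |f|^2 and use orthogonality of {sin(nx), cos(mx)} on [-π, π]:
  ∫_{-π}^{π} sin(nx)^2 dx = π, ∫ cos(mx)^2 dx = π, and cross terms integrate to 0.
So ∫_{-π}^{π} f(x)^2 dx = 4^2 · π + 5^2 · π = (16 + 25)π.
Divide by 2π: (16 + 25)/2 = 41/2.
By Parseval, this equals Σ |c_n|^2.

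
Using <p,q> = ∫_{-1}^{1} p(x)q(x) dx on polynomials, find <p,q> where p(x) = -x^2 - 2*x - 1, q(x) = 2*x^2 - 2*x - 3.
<p,q> = 128/15

Expand the product: p(x)·q(x) = -2*x^4 - 2*x^3 + 5*x^2 + 8*x + 3.
∫_{-1}^{1} of each monomial x^k gives [2/(k+1) if k even, 0 if k odd]. Integrating term-by-term (or equivalently evaluating the antiderivative F(x) = -2*x^5/5 - x^4/2 + 5*x^3/3 + 4*x^2 + 3*x at the endpoints):
  F(1) − F(−1) = 233/30 − (-23/30) = 128/15.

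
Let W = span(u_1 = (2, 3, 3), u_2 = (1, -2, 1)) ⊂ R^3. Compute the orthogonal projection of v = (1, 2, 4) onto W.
proj_W(v) = (284/131, 279/131, 405/131)

Set up U = [u_1 | ... | u_2] ∈ R^(3×2). The projector onto W = col(U) is P = U (U^T U)^(-1) U^T.
Compute U^T U =
  [22, -1]
  [-1, 6],
and U^T v = (20, 1).
Solve U^T U · c = U^T v for the coefficients: c = (121/131, 42/131). The projection is proj_W(v) = U c.
Check: (v - proj_W(v)) · u_1 = 0  (should be 0).
Check: (v - proj_W(v)) · u_2 = 0  (should be 0).
Result: proj_W(v) = (284/131, 279/131, 405/131).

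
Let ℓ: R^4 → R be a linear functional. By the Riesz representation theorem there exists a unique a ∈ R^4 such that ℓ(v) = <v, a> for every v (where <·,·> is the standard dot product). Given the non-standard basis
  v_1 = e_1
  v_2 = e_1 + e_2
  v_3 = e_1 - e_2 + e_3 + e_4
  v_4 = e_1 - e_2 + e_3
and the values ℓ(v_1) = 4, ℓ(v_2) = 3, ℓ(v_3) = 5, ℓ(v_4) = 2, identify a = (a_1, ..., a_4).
a = (4, -1, -3, 3)

Write a = (a_1, ..., a_4) in the standard basis. For each basis vector v_i, ℓ(v_i) = <v_i, a> is a linear equation in the a_j's. Collect the n equations into a matrix system V a = ℓ, where row i of V is v_i (expressed in the standard basis). Since V is invertible (lower-triangular with 1s on the diagonal, up to permutation), solve by back-substitution:
  V =
[[1, 0, 0, 0],
 [1, 1, 0, 0],
 [1, -1, 1, 1],
 [1, -1, 1, 0]]
  V a = (4, 3, 5, 2)
Solving gives a = (4, -1, -3, 3).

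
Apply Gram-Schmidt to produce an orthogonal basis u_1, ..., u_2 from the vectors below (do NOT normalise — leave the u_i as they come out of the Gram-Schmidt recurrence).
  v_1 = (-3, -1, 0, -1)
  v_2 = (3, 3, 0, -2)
Orthogonal basis:
  u_1 = (-3, -1, 0, -1)
  u_2 = (3/11, 23/11, 0, -32/11)

Apply the Gram-Schmidt recurrence
  u_1 = v_1
  u_i = v_i − Σ_{j<i} ((v_i · u_j) / (u_j · u_j)) · u_j.

Step by step this gives:
  u_1 = (-3, -1, 0, -1)
  u_2 = (3/11, 23/11, 0, -32/11)

Orthogonality check:
  u_2 · u_1 = 0 (should be 0)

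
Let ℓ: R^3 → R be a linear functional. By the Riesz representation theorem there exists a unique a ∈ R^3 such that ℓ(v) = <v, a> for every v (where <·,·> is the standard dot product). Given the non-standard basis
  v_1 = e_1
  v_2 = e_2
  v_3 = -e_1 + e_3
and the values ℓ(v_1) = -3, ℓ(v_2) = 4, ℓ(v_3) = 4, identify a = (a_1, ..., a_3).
a = (-3, 4, 1)

Write a = (a_1, ..., a_3) in the standard basis. For each basis vector v_i, ℓ(v_i) = <v_i, a> is a linear equation in the a_j's. Collect the n equations into a matrix system V a = ℓ, where row i of V is v_i (expressed in the standard basis). Since V is invertible (lower-triangular with 1s on the diagonal, up to permutation), solve by back-substitution:
  V =
[[1, 0, 0],
 [0, 1, 0],
 [-1, 0, 1]]
  V a = (-3, 4, 4)
Solving gives a = (-3, 4, 1).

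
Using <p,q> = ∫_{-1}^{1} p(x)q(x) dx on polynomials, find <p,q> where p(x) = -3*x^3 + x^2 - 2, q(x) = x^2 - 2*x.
<p,q> = 22/15

Expand the product: p(x)·q(x) = -3*x^5 + 7*x^4 - 2*x^3 - 2*x^2 + 4*x.
∫_{-1}^{1} of each monomial x^k gives [2/(k+1) if k even, 0 if k odd]. Integrating term-by-term (or equivalently evaluating the antiderivative F(x) = -x^6/2 + 7*x^5/5 - x^4/2 - 2*x^3/3 + 2*x^2 at the endpoints):
  F(1) − F(−1) = 26/15 − (4/15) = 22/15.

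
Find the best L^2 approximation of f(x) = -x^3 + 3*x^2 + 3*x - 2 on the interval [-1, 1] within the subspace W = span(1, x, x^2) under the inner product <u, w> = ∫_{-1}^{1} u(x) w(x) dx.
g(x) = 3*x^2 + 12*x/5 - 2

The best approximation g ∈ W is the orthogonal projection of f onto W. Writing g = a_0 + a_1 x + a_2 x^2, the coefficients solve the normal equations G · a = b where
  G_{ij} = <φ_i, φ_j> and b_i = <f, φ_i>, with φ_0 = 1, φ_1 = x, φ_2 = x^2.
G =
  [2, 0, 2/3]
  [0, 2/3, 0]
  [2/3, 0, 2/5],
b = (-2, 8/5, -2/15).
Solving gives a_0 = -2, a_1 = 12/5, a_2 = 3, so
  g(x) = 3*x^2 + 12*x/5 - 2.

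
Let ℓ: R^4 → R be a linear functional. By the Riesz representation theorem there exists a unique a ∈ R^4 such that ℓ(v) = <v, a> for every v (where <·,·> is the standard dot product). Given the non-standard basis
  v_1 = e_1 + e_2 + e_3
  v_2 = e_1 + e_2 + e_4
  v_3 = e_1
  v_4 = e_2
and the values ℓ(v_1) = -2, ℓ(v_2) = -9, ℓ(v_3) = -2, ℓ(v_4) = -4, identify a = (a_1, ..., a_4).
a = (-2, -4, 4, -3)

Write a = (a_1, ..., a_4) in the standard basis. For each basis vector v_i, ℓ(v_i) = <v_i, a> is a linear equation in the a_j's. Collect the n equations into a matrix system V a = ℓ, where row i of V is v_i (expressed in the standard basis). Since V is invertible (lower-triangular with 1s on the diagonal, up to permutation), solve by back-substitution:
  V =
[[1, 1, 1, 0],
 [1, 1, 0, 1],
 [1, 0, 0, 0],
 [0, 1, 0, 0]]
  V a = (-2, -9, -2, -4)
Solving gives a = (-2, -4, 4, -3).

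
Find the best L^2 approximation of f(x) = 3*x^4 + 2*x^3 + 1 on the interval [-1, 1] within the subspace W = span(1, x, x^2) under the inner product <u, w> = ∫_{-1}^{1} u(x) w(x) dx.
g(x) = 18*x^2/7 + 6*x/5 + 26/35

The best approximation g ∈ W is the orthogonal projection of f onto W. Writing g = a_0 + a_1 x + a_2 x^2, the coefficients solve the normal equations G · a = b where
  G_{ij} = <φ_i, φ_j> and b_i = <f, φ_i>, with φ_0 = 1, φ_1 = x, φ_2 = x^2.
G =
  [2, 0, 2/3]
  [0, 2/3, 0]
  [2/3, 0, 2/5],
b = (16/5, 4/5, 32/21).
Solving gives a_0 = 26/35, a_1 = 6/5, a_2 = 18/7, so
  g(x) = 18*x^2/7 + 6*x/5 + 26/35.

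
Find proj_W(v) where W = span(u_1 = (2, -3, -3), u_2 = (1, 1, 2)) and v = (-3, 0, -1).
proj_W(v) = (-237/83, 28/83, -103/83)

Set up U = [u_1 | ... | u_2] ∈ R^(3×2). The projector onto W = col(U) is P = U (U^T U)^(-1) U^T.
Compute U^T U =
  [22, -7]
  [-7, 6],
and U^T v = (-3, -5).
Solve U^T U · c = U^T v for the coefficients: c = (-53/83, -131/83). The projection is proj_W(v) = U c.
Check: (v - proj_W(v)) · u_1 = 0  (should be 0).
Check: (v - proj_W(v)) · u_2 = 0  (should be 0).
Result: proj_W(v) = (-237/83, 28/83, -103/83).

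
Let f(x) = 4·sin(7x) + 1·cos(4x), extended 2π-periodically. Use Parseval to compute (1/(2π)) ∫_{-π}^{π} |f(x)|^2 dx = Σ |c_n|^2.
Σ |c_n|^2 = 17/2

Expand |f|^2 and use orthogonality of {sin(nx), cos(mx)} on [-π, π]:
  ∫_{-π}^{π} sin(nx)^2 dx = π, ∫ cos(mx)^2 dx = π, and cross terms integrate to 0.
So ∫_{-π}^{π} f(x)^2 dx = 4^2 · π + 1^2 · π = (16 + 1)π.
Divide by 2π: (16 + 1)/2 = 17/2.
By Parseval, this equals Σ |c_n|^2.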